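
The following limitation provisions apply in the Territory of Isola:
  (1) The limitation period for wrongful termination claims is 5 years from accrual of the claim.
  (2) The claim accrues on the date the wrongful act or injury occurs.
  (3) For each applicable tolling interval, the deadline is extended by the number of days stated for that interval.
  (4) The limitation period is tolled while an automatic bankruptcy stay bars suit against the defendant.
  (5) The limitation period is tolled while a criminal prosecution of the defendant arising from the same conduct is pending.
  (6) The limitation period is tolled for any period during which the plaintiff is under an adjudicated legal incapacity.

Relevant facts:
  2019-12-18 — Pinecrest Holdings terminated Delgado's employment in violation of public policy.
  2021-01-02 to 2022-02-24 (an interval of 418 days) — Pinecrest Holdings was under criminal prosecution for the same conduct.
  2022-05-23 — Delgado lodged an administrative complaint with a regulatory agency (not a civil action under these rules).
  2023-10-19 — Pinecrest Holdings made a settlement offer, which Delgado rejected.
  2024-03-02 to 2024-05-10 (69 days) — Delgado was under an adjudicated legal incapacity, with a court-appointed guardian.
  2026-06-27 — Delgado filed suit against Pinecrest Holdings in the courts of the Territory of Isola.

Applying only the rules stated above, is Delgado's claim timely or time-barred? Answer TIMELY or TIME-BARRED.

The limitation period began to run on 2019-12-18.
The untolled deadline — 5 years after 2019-12-18 — is 2024-12-18.
The pending criminal prosecution from 2021-01-02 to 2022-02-24 tolled the period for 418 days, extending the deadline to 2026-02-09.
The period was tolled for 69 days by the plaintiff's legal incapacity (2024-03-02 to 2024-05-10), pushing the deadline to 2026-04-19.
Nothing else in the chronology tolls or restarts the period.
Filing on 2026-06-27 missed the 2026-04-19 deadline — the action is time-barred.

TIME-BARRED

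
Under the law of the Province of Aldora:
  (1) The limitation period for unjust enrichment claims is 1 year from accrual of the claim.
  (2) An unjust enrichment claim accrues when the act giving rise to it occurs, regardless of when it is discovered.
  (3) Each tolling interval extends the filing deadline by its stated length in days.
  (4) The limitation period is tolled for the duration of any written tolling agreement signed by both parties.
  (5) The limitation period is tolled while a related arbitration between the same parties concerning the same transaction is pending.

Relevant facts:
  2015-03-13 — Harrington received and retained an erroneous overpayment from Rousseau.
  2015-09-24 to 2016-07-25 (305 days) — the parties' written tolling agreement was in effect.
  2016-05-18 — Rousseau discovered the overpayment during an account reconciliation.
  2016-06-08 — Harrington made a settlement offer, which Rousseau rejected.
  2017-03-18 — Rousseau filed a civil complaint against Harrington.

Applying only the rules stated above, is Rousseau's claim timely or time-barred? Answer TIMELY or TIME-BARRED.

TIME-BARRED

The claim accrued on 2015-03-13, when the wrongful act occurred; under the stated occurrence rule the 2016-05-18 discovery does not delay accrual.
1 year from 2015-03-13 is 2016-03-13.
The period was tolled for 305 days by the written tolling agreement (2015-09-24 to 2016-07-25), pushing the deadline to 2017-01-12.
The other events in the timeline have no effect on the limitation period under the stated rules.
The 2017-03-18 filing falls after the 2017-01-12 deadline; the claim is time-barred.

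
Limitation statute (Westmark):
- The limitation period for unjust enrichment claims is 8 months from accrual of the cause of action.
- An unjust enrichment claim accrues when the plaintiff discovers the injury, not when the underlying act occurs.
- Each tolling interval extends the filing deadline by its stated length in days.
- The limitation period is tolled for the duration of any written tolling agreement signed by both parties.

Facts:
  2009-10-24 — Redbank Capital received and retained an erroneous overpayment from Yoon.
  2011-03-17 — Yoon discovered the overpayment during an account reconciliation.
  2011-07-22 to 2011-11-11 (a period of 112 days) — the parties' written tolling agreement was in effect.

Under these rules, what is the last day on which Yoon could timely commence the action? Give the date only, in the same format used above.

2012-03-08

Accrual is tied to discovery, so the period began on 2011-03-17 rather than on 2009-10-24 when the act occurred.
Adding the 8 months base period to 2011-03-17 gives a deadline of 2011-11-17, before any tolling.
The written tolling agreement from 2011-07-22 to 2011-11-11 tolled the period for 112 days, extending the deadline to 2012-03-08.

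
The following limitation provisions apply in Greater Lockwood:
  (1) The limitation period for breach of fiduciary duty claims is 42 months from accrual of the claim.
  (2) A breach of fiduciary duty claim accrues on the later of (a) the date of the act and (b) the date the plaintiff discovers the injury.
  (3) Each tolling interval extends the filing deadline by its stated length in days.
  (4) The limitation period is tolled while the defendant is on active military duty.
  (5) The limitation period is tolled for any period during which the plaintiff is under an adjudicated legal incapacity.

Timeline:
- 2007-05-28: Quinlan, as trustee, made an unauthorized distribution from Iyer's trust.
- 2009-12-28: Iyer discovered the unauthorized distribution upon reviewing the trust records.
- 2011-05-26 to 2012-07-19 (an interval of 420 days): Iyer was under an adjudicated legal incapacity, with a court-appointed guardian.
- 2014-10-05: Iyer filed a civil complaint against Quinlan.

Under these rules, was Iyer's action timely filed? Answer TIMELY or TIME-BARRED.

Taking the later of the act (2007-05-28) and discovery (2009-12-28), the claim accrued on 2009-12-28.
The untolled deadline — 42 months after 2009-12-28 — is 2013-06-28.
Because the plaintiff's legal incapacity ran from 2011-05-26 to 2012-07-19, the deadline is extended by 420 days to 2014-08-22.
Iyer filed on 2014-10-05, after the 2014-08-22 deadline, so the action is time-barred.

TIME-BARRED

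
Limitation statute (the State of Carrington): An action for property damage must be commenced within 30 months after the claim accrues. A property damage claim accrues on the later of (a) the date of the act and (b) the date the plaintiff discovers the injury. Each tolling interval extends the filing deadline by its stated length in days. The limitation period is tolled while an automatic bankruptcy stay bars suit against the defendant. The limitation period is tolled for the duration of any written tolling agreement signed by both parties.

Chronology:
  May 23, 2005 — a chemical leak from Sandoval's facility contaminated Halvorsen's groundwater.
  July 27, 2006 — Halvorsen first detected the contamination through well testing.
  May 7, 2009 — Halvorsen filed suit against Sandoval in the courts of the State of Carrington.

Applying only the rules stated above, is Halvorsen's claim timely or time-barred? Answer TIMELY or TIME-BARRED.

TIME-BARRED

The claim accrued on July 27, 2006 — the later of the May 23, 2005 act and the July 27, 2006 discovery.
The untolled deadline — 30 months after July 27, 2006 — is January 27, 2009.
The May 7, 2009 filing falls after the January 27, 2009 deadline; the claim is time-barred.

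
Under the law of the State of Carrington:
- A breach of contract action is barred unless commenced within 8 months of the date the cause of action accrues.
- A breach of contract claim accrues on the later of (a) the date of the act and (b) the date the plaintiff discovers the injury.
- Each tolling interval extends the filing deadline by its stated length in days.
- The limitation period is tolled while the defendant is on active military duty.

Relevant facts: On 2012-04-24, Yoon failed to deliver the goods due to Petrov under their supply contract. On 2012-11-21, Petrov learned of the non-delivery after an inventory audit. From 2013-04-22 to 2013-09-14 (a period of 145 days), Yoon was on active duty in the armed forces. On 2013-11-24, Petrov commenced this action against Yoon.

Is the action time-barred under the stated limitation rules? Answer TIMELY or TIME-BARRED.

Taking the later of the act (2012-04-24) and discovery (2012-11-21), the claim accrued on 2012-11-21.
Adding the 8 months base period to 2012-11-21 gives a deadline of 2013-07-21, before any tolling.
Because the defendant's active military service ran from 2013-04-22 to 2013-09-14, the deadline is extended by 145 days to 2013-12-13.
The 2013-11-24 filing precedes the 2013-12-13 deadline; the claim is timely.

TIMELY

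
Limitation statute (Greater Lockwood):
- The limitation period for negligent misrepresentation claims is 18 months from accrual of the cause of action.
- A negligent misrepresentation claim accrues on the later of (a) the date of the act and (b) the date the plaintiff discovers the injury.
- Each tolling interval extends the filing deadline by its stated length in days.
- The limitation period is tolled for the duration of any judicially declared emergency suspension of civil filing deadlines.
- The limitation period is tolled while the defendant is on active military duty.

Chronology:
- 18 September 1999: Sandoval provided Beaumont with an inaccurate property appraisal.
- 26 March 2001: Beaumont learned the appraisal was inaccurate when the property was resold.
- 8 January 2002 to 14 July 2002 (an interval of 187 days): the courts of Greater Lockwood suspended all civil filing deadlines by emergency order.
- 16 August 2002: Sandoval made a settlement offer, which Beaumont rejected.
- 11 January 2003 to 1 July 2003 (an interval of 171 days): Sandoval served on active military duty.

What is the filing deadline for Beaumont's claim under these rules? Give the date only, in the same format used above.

The claim accrued on 26 March 2001 — the later of the 18 September 1999 act and the 26 March 2001 discovery.
Adding the 18 months base period to 26 March 2001 gives a deadline of 26 September 2002, before any tolling.
Because the emergency suspension of filing deadlines ran from 8 January 2002 to 14 July 2002, the deadline is extended by 187 days to 1 April 2003.
The defendant's active military service from 11 January 2003 to 1 July 2003 tolled the period for 171 days, extending the deadline to 19 September 2003.
None of the other events listed affects the running of the period under the stated rules.

19 September 2003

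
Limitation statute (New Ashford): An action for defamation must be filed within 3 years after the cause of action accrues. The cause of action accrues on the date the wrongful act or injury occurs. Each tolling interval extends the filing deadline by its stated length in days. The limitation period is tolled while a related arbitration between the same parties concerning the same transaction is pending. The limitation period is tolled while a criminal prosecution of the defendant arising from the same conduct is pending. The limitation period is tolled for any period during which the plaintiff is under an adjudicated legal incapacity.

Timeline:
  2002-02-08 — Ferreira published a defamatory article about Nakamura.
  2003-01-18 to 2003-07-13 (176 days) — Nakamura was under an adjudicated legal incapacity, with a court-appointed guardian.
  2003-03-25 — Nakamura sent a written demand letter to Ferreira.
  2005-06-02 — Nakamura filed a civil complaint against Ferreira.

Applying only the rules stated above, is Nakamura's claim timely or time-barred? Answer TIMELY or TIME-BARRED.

TIMELY

The cause of action accrued on 2002-02-08, the date of the act.
3 years from 2002-02-08 is 2005-02-08.
Because the plaintiff's legal incapacity ran from 2003-01-18 to 2003-07-13, the deadline is extended by 176 days to 2005-08-03.
The other events in the timeline have no effect on the limitation period under the stated rules.
The 2005-06-02 filing precedes the 2005-08-03 deadline; the claim is timely.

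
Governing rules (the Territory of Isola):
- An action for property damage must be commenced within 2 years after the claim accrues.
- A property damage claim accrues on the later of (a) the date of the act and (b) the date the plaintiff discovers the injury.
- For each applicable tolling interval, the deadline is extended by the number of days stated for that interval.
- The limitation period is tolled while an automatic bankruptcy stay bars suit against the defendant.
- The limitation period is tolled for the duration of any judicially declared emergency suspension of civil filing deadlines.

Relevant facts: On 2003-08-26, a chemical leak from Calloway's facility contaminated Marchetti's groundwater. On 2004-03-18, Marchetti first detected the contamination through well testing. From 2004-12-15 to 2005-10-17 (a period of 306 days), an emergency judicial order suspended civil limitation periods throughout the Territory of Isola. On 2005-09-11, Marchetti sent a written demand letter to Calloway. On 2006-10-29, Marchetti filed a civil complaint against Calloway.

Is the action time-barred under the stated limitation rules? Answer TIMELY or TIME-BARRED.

The claim accrued on 2004-03-18 — the later of the 2003-08-26 act and the 2004-03-18 discovery.
The untolled deadline — 2 years after 2004-03-18 — is 2006-03-18.
Because the emergency suspension of filing deadlines ran from 2004-12-15 to 2005-10-17, the deadline is extended by 306 days to 2007-01-18.
None of the other events listed affects the running of the period under the stated rules.
Marchetti filed on 2006-10-29, before the 2007-01-18 deadline, so the action is timely.

TIMELY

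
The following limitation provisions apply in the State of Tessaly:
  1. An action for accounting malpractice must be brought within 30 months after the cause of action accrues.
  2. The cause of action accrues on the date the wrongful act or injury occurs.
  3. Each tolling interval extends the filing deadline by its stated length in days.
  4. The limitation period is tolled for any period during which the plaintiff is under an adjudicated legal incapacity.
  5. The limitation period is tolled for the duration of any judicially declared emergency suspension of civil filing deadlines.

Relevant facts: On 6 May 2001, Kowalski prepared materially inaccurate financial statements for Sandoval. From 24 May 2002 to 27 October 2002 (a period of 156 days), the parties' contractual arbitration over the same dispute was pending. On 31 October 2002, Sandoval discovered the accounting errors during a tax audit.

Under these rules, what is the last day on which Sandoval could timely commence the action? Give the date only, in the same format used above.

6 November 2003

The claim accrued on 6 May 2001, when the wrongful act occurred; under the stated occurrence rule the 31 October 2002 discovery does not delay accrual.
Adding the 30 months base period to 6 May 2001 gives a deadline of 6 November 2003, before any tolling.
The pending related arbitration from 24 May 2002 to 27 October 2002 does not toll the period, because no stated rule makes a pending arbitration a tolling event.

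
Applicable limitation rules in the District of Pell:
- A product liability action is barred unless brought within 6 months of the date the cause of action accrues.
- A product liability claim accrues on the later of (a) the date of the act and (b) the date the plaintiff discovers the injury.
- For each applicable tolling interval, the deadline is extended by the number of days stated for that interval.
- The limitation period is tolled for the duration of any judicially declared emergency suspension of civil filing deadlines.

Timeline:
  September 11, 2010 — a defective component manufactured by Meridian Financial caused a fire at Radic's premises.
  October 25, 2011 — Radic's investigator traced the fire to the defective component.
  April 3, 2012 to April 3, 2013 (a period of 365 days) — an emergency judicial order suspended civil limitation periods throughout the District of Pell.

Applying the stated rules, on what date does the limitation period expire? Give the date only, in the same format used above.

April 25, 2013

Because discovery on October 25, 2011 post-dates the September 11, 2010 act, accrual under the later-of rule falls on October 25, 2011.
The untolled deadline — 6 months after October 25, 2011 — is April 25, 2012.
Because the emergency suspension of filing deadlines ran from April 3, 2012 to April 3, 2013, the deadline is extended by 365 days to April 25, 2013.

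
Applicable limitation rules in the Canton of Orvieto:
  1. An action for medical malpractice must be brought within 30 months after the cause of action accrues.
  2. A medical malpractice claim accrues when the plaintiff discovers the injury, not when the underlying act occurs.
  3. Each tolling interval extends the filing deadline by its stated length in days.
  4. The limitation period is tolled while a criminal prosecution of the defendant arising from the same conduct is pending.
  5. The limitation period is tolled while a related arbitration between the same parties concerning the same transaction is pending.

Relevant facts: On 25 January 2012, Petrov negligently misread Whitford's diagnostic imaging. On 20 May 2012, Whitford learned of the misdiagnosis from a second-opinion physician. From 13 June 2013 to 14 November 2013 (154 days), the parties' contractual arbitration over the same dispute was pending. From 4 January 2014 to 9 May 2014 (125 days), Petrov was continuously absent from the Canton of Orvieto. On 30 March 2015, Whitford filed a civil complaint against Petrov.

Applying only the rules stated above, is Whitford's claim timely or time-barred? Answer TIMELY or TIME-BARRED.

TIMELY

Accrual is tied to discovery, so the period began on 20 May 2012 rather than on 25 January 2012 when the act occurred.
The untolled deadline — 30 months after 20 May 2012 — is 20 November 2014.
The period was tolled for 154 days by the pending related arbitration (13 June 2013 to 14 November 2013), pushing the deadline to 23 April 2015.
No stated provision tolls the period for the defendant's absence, so the interval from 4 January 2014 to 9 May 2014 has no effect on the deadline.
Whitford filed on 30 March 2015, before the 23 April 2015 deadline, so the action is timely.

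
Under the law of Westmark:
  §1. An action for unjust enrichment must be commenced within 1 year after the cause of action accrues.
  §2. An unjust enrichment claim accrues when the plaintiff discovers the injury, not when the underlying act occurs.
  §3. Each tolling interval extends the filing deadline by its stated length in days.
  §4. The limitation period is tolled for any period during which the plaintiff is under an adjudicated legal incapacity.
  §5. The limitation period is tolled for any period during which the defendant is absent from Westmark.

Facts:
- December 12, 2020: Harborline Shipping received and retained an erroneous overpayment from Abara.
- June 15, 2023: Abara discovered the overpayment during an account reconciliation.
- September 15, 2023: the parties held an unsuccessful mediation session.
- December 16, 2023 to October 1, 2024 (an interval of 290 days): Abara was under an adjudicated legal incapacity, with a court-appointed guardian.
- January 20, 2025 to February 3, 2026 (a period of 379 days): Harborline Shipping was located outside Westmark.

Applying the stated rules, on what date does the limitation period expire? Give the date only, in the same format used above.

Under the discovery rule, the claim accrued on June 15, 2023, when Abara discovered the injury — not on the December 12, 2020 date of the underlying act.
Adding the 1 year base period to June 15, 2023 gives a deadline of June 15, 2024, before any tolling.
Because the plaintiff's legal incapacity ran from December 16, 2023 to October 1, 2024, the deadline is extended by 290 days to April 1, 2025.
The defendant's absence from the jurisdiction from January 20, 2025 to February 3, 2026 tolled the period for 379 days, extending the deadline to April 15, 2026.
The other events in the timeline have no effect on the limitation period under the stated rules.

April 15, 2026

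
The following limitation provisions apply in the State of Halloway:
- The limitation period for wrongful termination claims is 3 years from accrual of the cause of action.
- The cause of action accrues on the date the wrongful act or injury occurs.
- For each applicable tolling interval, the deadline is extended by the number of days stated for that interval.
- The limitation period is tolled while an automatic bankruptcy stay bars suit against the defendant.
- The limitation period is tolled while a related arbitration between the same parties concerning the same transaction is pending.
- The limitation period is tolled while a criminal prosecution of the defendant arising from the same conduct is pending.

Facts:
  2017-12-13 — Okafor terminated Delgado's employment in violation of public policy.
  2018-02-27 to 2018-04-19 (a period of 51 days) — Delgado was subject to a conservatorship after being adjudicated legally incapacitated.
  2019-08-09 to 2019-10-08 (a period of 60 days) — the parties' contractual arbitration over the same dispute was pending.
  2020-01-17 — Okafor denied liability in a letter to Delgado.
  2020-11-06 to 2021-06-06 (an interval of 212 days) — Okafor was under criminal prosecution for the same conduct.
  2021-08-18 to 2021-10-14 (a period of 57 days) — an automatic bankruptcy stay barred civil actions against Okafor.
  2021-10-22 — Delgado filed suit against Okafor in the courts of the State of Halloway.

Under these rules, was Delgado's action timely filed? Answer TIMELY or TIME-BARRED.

TIMELY

The limitation period began to run on 2017-12-13.
Adding the 3 years base period to 2017-12-13 gives a deadline of 2020-12-13, before any tolling.
Because the pending related arbitration ran from 2019-08-09 to 2019-10-08, the deadline is extended by 60 days to 2021-02-11.
The period was tolled for 212 days by the pending criminal prosecution (2020-11-06 to 2021-06-06), pushing the deadline to 2021-09-11.
The period was tolled for 57 days by the automatic bankruptcy stay (2021-08-18 to 2021-10-14), pushing the deadline to 2021-11-07.
Although the plaintiff's incapacity ran from 2018-02-27 to 2018-04-19, the stated rules do not make that a tolling event, so it is disregarded.
Nothing else in the chronology tolls or restarts the period.
Delgado filed on 2021-10-22, before the 2021-11-07 deadline, so the action is timely.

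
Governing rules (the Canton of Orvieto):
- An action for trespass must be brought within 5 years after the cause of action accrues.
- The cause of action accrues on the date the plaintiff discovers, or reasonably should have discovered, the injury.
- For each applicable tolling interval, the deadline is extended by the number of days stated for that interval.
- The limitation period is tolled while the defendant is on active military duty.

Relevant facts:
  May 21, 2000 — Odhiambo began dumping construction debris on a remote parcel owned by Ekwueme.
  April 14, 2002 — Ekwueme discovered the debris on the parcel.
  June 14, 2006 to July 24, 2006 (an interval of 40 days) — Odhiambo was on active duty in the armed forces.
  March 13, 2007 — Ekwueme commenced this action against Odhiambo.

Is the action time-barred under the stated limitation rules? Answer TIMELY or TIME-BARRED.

TIMELY

Under the discovery rule, the claim accrued on April 14, 2002, when Ekwueme discovered the injury — not on the May 21, 2000 date of the underlying act.
The untolled deadline — 5 years after April 14, 2002 — is April 14, 2007.
The period was tolled for 40 days by the defendant's active military service (June 14, 2006 to July 24, 2006), pushing the deadline to May 24, 2007.
Ekwueme filed on March 13, 2007, before the May 24, 2007 deadline, so the action is timely.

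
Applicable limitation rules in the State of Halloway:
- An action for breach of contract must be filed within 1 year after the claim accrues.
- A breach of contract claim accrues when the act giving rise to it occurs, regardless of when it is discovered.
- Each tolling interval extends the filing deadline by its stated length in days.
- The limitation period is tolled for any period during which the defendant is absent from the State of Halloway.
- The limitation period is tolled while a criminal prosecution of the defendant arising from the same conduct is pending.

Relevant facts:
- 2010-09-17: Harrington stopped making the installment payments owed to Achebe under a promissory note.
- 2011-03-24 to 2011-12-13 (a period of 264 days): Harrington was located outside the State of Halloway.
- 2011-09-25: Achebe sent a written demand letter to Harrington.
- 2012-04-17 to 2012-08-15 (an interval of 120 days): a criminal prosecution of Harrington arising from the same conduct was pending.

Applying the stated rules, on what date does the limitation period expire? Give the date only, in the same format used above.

The claim accrued on 2010-09-17, the date of the act.
1 year from 2010-09-17 is 2011-09-17.
The period was tolled for 264 days by the defendant's absence from the jurisdiction (2011-03-24 to 2011-12-13), pushing the deadline to 2012-06-07.
Because the pending criminal prosecution ran from 2012-04-17 to 2012-08-15, the deadline is extended by 120 days to 2012-10-05.
None of the other events listed affects the running of the period under the stated rules.

2012-10-05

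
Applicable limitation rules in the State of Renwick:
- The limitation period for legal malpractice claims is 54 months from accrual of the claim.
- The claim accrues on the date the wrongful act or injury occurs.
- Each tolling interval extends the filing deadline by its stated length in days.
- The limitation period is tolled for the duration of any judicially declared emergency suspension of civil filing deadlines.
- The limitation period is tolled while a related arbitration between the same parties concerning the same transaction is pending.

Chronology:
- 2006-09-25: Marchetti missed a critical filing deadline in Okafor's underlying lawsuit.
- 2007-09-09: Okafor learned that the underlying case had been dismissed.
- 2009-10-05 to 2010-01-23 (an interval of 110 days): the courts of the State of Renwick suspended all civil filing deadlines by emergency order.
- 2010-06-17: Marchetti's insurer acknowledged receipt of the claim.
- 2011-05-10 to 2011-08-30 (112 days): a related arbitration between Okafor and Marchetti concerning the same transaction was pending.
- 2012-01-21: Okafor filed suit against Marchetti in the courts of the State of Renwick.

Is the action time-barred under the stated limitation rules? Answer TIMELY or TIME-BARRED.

TIME-BARRED

Because the rule ties accrual to occurrence, the claim accrued on 2006-09-25, not on the 2007-09-09 discovery date.
The untolled deadline — 54 months after 2006-09-25 — is 2011-03-25.
The period was tolled for 110 days by the emergency suspension of filing deadlines (2009-10-05 to 2010-01-23), pushing the deadline to 2011-07-13.
Because the pending related arbitration ran from 2011-05-10 to 2011-08-30, the deadline is extended by 112 days to 2011-11-02.
The other events in the timeline have no effect on the limitation period under the stated rules.
Okafor filed on 2012-01-21, after the 2011-11-02 deadline, so the action is time-barred.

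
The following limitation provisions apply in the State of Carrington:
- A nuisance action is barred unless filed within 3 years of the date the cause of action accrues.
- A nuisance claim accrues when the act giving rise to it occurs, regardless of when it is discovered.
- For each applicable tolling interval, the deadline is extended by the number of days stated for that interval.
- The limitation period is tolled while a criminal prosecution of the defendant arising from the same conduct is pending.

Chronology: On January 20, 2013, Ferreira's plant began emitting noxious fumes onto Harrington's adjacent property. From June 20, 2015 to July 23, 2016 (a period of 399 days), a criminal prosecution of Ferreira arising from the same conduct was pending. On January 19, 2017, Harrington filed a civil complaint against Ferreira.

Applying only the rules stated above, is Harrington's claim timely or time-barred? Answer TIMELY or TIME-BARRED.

The claim accrued on January 20, 2013, when the wrongful act occurred.
3 years from January 20, 2013 is January 20, 2016.
Because the pending criminal prosecution ran from June 20, 2015 to July 23, 2016, the deadline is extended by 399 days to February 22, 2017.
The January 19, 2017 filing precedes the February 22, 2017 deadline; the claim is timely.

TIMELY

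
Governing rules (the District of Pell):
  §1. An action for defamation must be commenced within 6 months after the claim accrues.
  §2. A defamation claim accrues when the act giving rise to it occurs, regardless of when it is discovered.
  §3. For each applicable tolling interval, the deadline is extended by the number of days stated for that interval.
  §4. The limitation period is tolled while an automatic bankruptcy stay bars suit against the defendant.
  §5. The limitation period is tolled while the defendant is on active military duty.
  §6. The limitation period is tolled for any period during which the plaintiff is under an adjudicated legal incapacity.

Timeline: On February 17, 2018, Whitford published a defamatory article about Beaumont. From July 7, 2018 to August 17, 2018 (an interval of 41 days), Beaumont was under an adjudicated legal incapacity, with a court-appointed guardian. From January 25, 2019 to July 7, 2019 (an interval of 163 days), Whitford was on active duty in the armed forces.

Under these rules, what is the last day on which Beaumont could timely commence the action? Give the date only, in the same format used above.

September 27, 2018

The claim accrued on February 17, 2018, when the wrongful act occurred.
The untolled deadline — 6 months after February 17, 2018 — is August 17, 2018.
The plaintiff's legal incapacity from July 7, 2018 to August 17, 2018 tolled the period for 41 days, extending the deadline to September 27, 2018.
By the time the defendant's active military service began on January 25, 2019, the limitation period had already expired on September 27, 2018; that interval cannot revive it.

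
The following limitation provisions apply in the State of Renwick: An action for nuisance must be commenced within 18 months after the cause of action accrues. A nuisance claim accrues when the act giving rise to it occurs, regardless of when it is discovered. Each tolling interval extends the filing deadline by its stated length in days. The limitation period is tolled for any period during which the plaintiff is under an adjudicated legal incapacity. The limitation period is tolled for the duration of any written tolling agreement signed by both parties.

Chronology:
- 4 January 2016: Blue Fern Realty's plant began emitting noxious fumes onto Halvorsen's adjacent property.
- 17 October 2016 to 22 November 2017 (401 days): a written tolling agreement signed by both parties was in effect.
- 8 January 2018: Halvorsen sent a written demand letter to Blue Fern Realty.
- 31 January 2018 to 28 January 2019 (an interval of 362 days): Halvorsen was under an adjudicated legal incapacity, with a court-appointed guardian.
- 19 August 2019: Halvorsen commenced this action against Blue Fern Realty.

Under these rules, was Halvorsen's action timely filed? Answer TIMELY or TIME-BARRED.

The claim accrued on 4 January 2016, when the wrongful act occurred.
18 months from 4 January 2016 is 4 July 2017.
The period was tolled for 401 days by the written tolling agreement (17 October 2016 to 22 November 2017), pushing the deadline to 9 August 2018.
The period was tolled for 362 days by the plaintiff's legal incapacity (31 January 2018 to 28 January 2019), pushing the deadline to 6 August 2019.
The other events in the timeline have no effect on the limitation period under the stated rules.
Filing on 19 August 2019 missed the 6 August 2019 deadline — the action is time-barred.

TIME-BARRED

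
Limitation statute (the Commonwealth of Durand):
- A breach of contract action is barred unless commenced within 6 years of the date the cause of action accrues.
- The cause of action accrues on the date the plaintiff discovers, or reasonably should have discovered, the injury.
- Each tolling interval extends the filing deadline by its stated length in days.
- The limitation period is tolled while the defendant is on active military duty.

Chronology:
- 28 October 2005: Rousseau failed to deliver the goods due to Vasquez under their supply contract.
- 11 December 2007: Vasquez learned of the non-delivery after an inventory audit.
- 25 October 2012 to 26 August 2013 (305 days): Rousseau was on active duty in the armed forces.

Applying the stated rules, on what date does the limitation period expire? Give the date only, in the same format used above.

Under the discovery rule, the claim accrued on 11 December 2007, when Vasquez discovered the injury — not on the 28 October 2005 date of the underlying act.
The untolled deadline — 6 years after 11 December 2007 — is 11 December 2013.
Because the defendant's active military service ran from 25 October 2012 to 26 August 2013, the deadline is extended by 305 days to 12 October 2014.

12 October 2014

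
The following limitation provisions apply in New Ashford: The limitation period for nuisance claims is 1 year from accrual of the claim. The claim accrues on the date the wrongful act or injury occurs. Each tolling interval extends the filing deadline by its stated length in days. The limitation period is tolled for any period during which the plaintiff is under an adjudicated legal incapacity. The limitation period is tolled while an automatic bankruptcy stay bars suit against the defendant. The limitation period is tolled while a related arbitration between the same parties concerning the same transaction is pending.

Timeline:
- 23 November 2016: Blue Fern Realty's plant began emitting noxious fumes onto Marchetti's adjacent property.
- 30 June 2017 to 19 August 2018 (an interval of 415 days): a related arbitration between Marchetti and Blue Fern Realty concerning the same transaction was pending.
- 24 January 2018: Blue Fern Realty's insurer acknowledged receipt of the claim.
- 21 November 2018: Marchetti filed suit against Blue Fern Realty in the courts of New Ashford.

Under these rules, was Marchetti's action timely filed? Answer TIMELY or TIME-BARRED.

TIMELY

The limitation period began to run on 23 November 2016.
Adding the 1 year base period to 23 November 2016 gives a deadline of 23 November 2017, before any tolling.
The pending related arbitration from 30 June 2017 to 19 August 2018 tolled the period for 415 days, extending the deadline to 12 January 2019.
None of the other events listed affects the running of the period under the stated rules.
The 21 November 2018 filing precedes the 12 January 2019 deadline; the claim is timely.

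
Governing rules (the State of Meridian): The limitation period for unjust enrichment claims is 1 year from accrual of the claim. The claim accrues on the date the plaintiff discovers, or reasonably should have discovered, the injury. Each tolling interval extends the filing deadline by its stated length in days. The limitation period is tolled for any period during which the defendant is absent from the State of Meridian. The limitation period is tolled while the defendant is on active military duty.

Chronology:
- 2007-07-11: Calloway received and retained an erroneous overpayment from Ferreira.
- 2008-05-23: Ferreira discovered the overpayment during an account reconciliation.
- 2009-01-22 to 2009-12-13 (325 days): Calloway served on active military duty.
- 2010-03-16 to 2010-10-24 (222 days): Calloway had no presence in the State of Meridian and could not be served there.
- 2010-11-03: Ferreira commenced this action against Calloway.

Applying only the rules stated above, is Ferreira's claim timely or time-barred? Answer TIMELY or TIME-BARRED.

TIMELY

Accrual is tied to discovery, so the period began on 2008-05-23 rather than on 2007-07-11 when the act occurred.
1 year from 2008-05-23 is 2009-05-23.
The period was tolled for 325 days by the defendant's active military service (2009-01-22 to 2009-12-13), pushing the deadline to 2010-04-13.
The defendant's absence from the jurisdiction from 2010-03-16 to 2010-10-24 tolled the period for 222 days, extending the deadline to 2010-11-21.
Filing on 2010-11-03 beat the 2010-11-21 deadline — the action is timely.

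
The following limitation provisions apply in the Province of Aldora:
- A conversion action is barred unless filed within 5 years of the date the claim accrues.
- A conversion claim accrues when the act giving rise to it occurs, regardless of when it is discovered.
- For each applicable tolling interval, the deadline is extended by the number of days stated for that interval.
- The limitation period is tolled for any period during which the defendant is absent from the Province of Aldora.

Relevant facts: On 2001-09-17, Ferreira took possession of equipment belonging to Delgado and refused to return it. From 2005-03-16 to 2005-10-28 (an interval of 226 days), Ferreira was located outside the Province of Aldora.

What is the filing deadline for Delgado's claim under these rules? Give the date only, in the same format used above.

The claim accrued on 2001-09-17, the date of the act.
5 years from 2001-09-17 is 2006-09-17.
The period was tolled for 226 days by the defendant's absence from the jurisdiction (2005-03-16 to 2005-10-28), pushing the deadline to 2007-05-01.

2007-05-01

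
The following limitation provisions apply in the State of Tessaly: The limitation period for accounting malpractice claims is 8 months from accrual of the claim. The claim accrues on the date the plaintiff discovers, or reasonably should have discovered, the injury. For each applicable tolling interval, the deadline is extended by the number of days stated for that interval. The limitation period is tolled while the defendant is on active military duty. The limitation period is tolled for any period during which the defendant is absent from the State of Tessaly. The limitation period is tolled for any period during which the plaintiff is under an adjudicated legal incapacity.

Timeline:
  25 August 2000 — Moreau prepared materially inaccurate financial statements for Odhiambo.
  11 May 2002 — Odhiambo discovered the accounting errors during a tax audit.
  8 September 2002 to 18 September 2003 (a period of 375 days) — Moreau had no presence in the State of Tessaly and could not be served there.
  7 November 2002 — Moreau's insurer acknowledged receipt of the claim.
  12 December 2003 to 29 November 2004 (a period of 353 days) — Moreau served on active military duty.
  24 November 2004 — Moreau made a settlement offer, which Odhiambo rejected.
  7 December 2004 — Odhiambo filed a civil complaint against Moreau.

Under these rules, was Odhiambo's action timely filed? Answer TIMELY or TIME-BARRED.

TIMELY

Under the discovery rule, the claim accrued on 11 May 2002, when Odhiambo discovered the injury — not on the 25 August 2000 date of the underlying act.
Adding the 8 months base period to 11 May 2002 gives a deadline of 11 January 2003, before any tolling.
The period was tolled for 375 days by the defendant's absence from the jurisdiction (8 September 2002 to 18 September 2003), pushing the deadline to 21 January 2004.
The period was tolled for 353 days by the defendant's active military service (12 December 2003 to 29 November 2004), pushing the deadline to 8 January 2005.
None of the other events listed affects the running of the period under the stated rules.
Filing on 7 December 2004 beat the 8 January 2005 deadline — the action is timely.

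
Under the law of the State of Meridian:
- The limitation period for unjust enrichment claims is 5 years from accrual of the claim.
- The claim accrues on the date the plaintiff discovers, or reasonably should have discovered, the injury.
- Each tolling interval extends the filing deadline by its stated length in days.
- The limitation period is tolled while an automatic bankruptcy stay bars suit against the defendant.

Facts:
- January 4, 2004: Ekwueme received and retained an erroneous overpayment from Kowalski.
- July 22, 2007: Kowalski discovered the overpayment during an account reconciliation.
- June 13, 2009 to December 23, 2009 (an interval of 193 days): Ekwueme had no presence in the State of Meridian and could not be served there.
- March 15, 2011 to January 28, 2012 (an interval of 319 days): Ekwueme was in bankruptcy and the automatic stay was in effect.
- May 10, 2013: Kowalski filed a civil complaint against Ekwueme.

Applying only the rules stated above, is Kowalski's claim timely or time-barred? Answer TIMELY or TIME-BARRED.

The claim did not accrue until Kowalski discovered the injury on July 22, 2007; the January 4, 2004 act date does not start the clock under the stated rule.
5 years from July 22, 2007 is July 22, 2012.
The period was tolled for 319 days by the automatic bankruptcy stay (March 15, 2011 to January 28, 2012), pushing the deadline to June 6, 2013.
The defendant's absence from the jurisdiction from June 13, 2009 to December 23, 2009 does not toll the period, because no stated rule makes the defendant's absence a tolling event.
The May 10, 2013 filing precedes the June 6, 2013 deadline; the claim is timely.

TIMELY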